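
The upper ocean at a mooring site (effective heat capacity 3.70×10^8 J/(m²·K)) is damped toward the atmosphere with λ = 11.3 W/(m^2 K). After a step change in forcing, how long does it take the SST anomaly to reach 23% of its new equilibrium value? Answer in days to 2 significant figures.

Areal heat capacity C = 3.70×10^8 J/(m²·K) (given).
τ = C / λ = 3.70×10^8 / 11.3 = 3.27×10^7 s.
Fraction reached: 1 − e^(−t/τ) = 0.23 ⇒ t = −τ ln(1 − 0.23) = τ × 0.261.
t = 8.56×10^6 s = 99.1 days.

99 days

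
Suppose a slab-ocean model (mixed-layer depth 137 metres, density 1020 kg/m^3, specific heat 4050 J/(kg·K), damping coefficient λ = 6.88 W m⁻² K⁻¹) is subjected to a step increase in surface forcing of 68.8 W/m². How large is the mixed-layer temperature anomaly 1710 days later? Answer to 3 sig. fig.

8.34 K

Areal heat capacity C = ρ c_p D = 1020 × 4050 × 137 = 5.66×10^8 J m⁻² K⁻¹.
τ = C / λ = 5.66×10^8 / 6.88 = 8.23×10^7 s.
Equilibrium anomaly ΔT_eq = F / λ = 68.8 / 6.88 = 10.0 K.
t = 1710 days = 1.48×10^8 s, so t/τ = 1.80.
ΔT(t) = ΔT_eq (1 − e^(−t/τ)) = 10.0 × (1 − e^−1.80) = 8.34 K.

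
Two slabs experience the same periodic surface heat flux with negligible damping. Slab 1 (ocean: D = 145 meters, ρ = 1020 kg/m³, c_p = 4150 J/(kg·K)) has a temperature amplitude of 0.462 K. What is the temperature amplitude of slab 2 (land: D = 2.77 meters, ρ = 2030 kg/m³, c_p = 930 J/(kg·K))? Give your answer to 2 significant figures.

C_ocean = 6.14×10^8 J/(m²·K); C_land = 5.23×10^6 J/(m²·K).
A ∝ 1/C ⇒ A_land = A_ocean × C_ocean/C_land = 0.462 × 117 = 54.2 K.

54 K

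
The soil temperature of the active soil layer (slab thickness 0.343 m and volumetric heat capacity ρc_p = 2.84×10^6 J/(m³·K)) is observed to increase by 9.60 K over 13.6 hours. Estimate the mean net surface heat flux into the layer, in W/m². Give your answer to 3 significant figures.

Areal heat capacity C = ρc_p × D = 2.84×10^6 × 0.343 = 9.74×10^5 J/(m²·K).
Required heat per unit area: Q = C ΔT = 9.74×10^5 × 9.60 = 9.35×10^6 J/m².
Flux F = Q / Δt = 9.35×10^6 / 49000 s = 191 W/m².

191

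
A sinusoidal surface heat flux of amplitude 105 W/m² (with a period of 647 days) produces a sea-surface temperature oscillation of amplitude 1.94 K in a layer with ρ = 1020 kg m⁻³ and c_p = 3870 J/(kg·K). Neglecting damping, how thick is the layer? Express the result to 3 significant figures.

122 m

ω = 2π / 5.59×10^7 s = 1.12×10^-7 s⁻¹.
Required C = F₀ / (A ω) = 105 / (1.94 × 1.12×10^-7) = 4.82×10^8 J/(m²·K).
D = C / (ρ c_p) = 4.82×10^8 / (1020 × 3870) = 122 m.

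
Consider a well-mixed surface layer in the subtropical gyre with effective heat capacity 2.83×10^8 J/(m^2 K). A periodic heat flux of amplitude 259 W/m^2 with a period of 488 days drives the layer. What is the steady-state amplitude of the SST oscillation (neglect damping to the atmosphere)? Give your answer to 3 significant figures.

6.14 K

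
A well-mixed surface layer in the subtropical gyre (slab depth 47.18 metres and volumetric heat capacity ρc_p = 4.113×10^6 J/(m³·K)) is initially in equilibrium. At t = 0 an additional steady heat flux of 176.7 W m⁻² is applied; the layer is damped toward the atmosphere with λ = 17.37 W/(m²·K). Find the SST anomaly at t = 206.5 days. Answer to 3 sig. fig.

8.11 K

Areal heat capacity C = ρc_p × D = 4.113×10^6 × 47.18 = 1.94×10^8 J/(m^2 K).
τ = C / λ = 1.94×10^8 / 17.37 = 1.12×10^7 s.
Equilibrium anomaly ΔT_eq = F / λ = 176.7 / 17.37 = 10.2 K.
t = 206.5 days = 1.78×10^7 s, so t/τ = 1.60.
ΔT(t) = ΔT_eq (1 − e^(−t/τ)) = 10.2 × (1 − e^−1.60) = 8.11 K.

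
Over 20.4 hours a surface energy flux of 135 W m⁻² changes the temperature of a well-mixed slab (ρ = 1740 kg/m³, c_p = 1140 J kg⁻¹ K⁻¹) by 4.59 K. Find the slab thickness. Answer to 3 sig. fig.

1.09 m

Heat input Q = F Δt = 135 × 73400 s = 9.91×10^6 J/m².
Required areal heat capacity C = Q / ΔT = 2.16×10^6 J/(m²·K).
Depth D = C / (ρ c_p) = 2.16×10^6 / (1740 × 1140) = 1.09 m.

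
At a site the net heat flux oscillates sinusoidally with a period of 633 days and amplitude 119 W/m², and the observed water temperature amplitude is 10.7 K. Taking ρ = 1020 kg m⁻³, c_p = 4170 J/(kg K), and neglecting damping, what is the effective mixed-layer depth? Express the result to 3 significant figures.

22.8 m

ω = 2π / 5.47×10^7 s = 1.15×10^-7 s⁻¹.
Required C = F₀ / (A ω) = 119 / (10.7 × 1.15×10^-7) = 9.68×10^7 J/(m²·K).
D = C / (ρ c_p) = 9.68×10^7 / (1020 × 4170) = 22.8 m.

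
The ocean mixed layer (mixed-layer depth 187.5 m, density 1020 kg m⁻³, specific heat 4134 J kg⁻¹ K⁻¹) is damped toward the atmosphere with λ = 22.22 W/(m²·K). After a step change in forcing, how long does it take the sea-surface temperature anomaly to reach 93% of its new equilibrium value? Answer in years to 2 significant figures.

3.0 years

Areal heat capacity C = ρ c_p D = 1020 × 4134 × 187.5 = 7.91×10^8 J/(m^2 K).
τ = C / λ = 7.91×10^8 / 22.22 = 3.56×10^7 s.
Fraction reached: 1 − e^(−t/τ) = 0.93 ⇒ t = −τ ln(1 − 0.93) = τ × 2.66.
t = 9.46×10^7 s = 3.00 years.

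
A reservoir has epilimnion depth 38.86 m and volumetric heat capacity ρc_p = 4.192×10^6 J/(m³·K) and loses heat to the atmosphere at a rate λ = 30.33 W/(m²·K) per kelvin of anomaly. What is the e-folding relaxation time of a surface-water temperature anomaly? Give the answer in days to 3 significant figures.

Areal heat capacity C = ρc_p × D = 4.192×10^6 × 38.86 = 1.63×10^8 J m⁻² K⁻¹.
Relaxation time τ = C / λ = 1.63×10^8 / 30.33 = 5.37×10^6 s.
In days: 5.37×10^6 s / (86400 s/day) = 62.2 days.

62.2 days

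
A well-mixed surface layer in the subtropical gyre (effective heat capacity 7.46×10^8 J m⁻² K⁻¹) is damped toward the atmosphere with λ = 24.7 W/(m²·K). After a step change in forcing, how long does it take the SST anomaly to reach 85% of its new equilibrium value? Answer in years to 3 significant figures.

1.82 years

Areal heat capacity C = 7.46×10^8 J m⁻² K⁻¹ (given).
τ = C / λ = 7.46×10^8 / 24.7 = 3.02×10^7 s.
Fraction reached: 1 − e^(−t/τ) = 0.85 ⇒ t = −τ ln(1 − 0.85) = τ × 1.90.
t = 5.73×10^7 s = 1.82 years.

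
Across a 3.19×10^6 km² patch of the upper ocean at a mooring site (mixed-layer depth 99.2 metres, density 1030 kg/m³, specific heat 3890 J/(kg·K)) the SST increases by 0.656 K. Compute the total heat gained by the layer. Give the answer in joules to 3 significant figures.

Areal heat capacity C = ρ c_p D = 1030 × 3890 × 99.2 = 3.97×10^8 J m⁻² K⁻¹.
Heat per unit area: q = C ΔT = 3.97×10^8 × 0.656 = 2.61×10^8 J/m².
Total heat: Q = q × A = 2.61×10^8 × (3.19×10^6 × 10⁶ m²) = 8.32×10^20 J.

8.32×10^20 J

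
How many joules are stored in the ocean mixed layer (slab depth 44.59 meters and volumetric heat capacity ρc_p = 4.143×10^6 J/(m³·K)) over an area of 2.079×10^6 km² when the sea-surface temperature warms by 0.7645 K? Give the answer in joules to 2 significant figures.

Areal heat capacity C = ρc_p × D = 4.143×10^6 × 44.59 = 1.85×10^8 J/(m^2 K).
Heat per unit area: q = C ΔT = 1.85×10^8 × 0.7645 = 1.41×10^8 J/m².
Total heat: Q = q × A = 1.41×10^8 × (2.079×10^6 × 10⁶ m²) = 2.94×10^20 J.

2.9×10^20 J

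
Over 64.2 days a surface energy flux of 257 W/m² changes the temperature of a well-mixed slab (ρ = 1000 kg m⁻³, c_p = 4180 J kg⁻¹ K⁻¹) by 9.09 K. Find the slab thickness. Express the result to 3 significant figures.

Heat input Q = F Δt = 257 × 5.55×10^6 s = 1.43×10^9 J/m².
Required areal heat capacity C = Q / ΔT = 1.57×10^8 J/(m²·K).
Depth D = C / (ρ c_p) = 1.57×10^8 / (1000 × 4180) = 37.5 m.

37.5 m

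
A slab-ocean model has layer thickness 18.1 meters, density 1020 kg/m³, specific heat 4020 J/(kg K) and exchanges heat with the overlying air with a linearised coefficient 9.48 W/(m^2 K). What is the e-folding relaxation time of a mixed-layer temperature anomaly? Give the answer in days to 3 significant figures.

90.6 days

Areal heat capacity C = ρ c_p D = 1020 × 4020 × 18.1 = 7.42×10^7 J/(m²·K).
Relaxation time τ = C / λ = 7.42×10^7 / 9.48 = 7.83×10^6 s.
In days: 7.83×10^6 s / (86400 s/day) = 90.6 days.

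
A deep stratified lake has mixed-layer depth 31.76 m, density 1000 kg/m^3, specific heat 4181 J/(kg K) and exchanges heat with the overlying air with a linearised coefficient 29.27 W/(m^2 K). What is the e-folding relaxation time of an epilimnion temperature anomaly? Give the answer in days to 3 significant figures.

Areal heat capacity C = ρ c_p D = 1000 × 4181 × 31.76 = 1.33×10^8 J/(m²·K).
Relaxation time τ = C / λ = 1.33×10^8 / 29.27 = 4.54×10^6 s.
In days: 4.54×10^6 s / (86400 s/day) = 52.5 days.

52.5 days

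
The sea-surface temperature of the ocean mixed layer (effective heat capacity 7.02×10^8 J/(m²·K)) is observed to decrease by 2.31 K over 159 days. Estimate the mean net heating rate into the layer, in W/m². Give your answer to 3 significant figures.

-118

Areal heat capacity C = 7.02×10^8 J/(m²·K) (given).
Required heat per unit area: Q = C ΔT = 7.02×10^8 × -2.31 = -1.62×10^9 J/m².
Flux F = Q / Δt = -1.62×10^9 / 1.37×10^7 s = -118 W/m².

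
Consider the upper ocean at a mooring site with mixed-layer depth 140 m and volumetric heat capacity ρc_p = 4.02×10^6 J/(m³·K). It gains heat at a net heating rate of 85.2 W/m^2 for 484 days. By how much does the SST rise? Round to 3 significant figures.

6.33 K

Areal heat capacity C = ρc_p × D = 4.02×10^6 × 140 = 5.63×10^8 J/(m²·K).
Net heat input Q = F Δt = 85.2 × (484 days × 86400 s/day) = 3.56×10^9 J/m².
ΔT = Q / C = 3.56×10^9 / 5.63×10^8 = 6.33 K.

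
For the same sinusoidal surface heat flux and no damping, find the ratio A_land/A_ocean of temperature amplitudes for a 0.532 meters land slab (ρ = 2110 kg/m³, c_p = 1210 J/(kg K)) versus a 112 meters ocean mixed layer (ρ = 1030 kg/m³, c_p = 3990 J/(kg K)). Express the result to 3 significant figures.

C_ocean = 1030 × 3990 × 112 = 4.60×10^8 J/(m²·K).
C_land = 2110 × 1210 × 0.532 = 1.36×10^6 J/(m²·K).
Undamped amplitude ∝ 1/C, so A_land/A_ocean = C_ocean/C_land = 339.

339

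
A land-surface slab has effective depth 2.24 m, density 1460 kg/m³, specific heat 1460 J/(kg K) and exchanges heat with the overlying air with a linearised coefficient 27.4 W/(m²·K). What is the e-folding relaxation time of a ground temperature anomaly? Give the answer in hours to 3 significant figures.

Areal heat capacity C = ρ c_p D = 1460 × 1460 × 2.24 = 4.77×10^6 J m⁻² K⁻¹.
Relaxation time τ = C / λ = 4.77×10^6 / 27.4 = 1.74×10^5 s.
In hours: 1.74×10^5 s / (3600 s/hour) = 48.4 hours.

48.4 hours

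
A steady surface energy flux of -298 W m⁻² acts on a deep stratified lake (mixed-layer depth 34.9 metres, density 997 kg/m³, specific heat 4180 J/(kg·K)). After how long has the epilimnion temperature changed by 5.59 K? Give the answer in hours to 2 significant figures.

Areal heat capacity C = ρ c_p D = 997 × 4180 × 34.9 = 1.45×10^8 J/(m²·K).
Time required: Δt = C ΔT / F = 1.45×10^8 × -5.59 / -298 = 2.73×10^6 s.
In hours: 2.73×10^6 s / (3600 s/hour) = 758 hours.

760 hours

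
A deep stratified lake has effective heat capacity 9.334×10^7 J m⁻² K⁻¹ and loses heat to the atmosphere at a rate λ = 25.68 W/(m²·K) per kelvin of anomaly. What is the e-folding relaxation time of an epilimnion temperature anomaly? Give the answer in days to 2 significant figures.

Areal heat capacity C = 9.334×10^7 J m⁻² K⁻¹ (given).
Relaxation time τ = C / λ = 9.33×10^7 / 25.68 = 3.63×10^6 s.
In days: 3.63×10^6 s / (86400 s/day) = 42.1 days.

42 days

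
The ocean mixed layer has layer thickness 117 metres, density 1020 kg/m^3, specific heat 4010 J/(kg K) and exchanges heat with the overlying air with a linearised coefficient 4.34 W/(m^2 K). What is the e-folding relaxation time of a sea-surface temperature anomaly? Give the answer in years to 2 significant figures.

3.5 years

Areal heat capacity C = ρ c_p D = 1020 × 4010 × 117 = 4.79×10^8 J m⁻² K⁻¹.
Relaxation time τ = C / λ = 4.79×10^8 / 4.34 = 1.10×10^8 s.
In years: 1.10×10^8 s / (3.156×10^7 s/year) = 3.49 years.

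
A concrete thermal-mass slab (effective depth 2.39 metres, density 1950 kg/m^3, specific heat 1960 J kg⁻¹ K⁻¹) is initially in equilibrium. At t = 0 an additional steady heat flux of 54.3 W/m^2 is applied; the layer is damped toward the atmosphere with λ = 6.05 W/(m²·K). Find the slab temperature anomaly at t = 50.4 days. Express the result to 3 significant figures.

Areal heat capacity C = ρ c_p D = 1950 × 1960 × 2.39 = 9.13×10^6 J/(m^2 K).
τ = C / λ = 9.13×10^6 / 6.05 = 1.51×10^6 s.
Equilibrium anomaly ΔT_eq = F / λ = 54.3 / 6.05 = 8.98 K.
t = 50.4 days = 4.35×10^6 s, so t/τ = 2.88.
ΔT(t) = ΔT_eq (1 − e^(−t/τ)) = 8.98 × (1 − e^−2.88) = 8.47 K.

8.47 K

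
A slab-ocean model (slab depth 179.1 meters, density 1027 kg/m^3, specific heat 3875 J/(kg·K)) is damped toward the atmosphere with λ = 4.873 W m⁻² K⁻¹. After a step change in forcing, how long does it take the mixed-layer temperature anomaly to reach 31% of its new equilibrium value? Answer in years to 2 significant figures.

Areal heat capacity C = ρ c_p D = 1027 × 3875 × 179.1 = 7.13×10^8 J/(m²·K).
τ = C / λ = 7.13×10^8 / 4.873 = 1.46×10^8 s.
Fraction reached: 1 − e^(−t/τ) = 0.31 ⇒ t = −τ ln(1 − 0.31) = τ × 0.371.
t = 5.43×10^7 s = 1.72 years.

1.7 years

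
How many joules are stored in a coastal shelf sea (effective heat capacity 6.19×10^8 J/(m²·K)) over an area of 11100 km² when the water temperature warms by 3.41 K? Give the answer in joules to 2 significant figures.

2.3×10^19 J

Areal heat capacity C = 6.19×10^8 J/(m²·K) (given).
Heat per unit area: q = C ΔT = 6.19×10^8 × 3.41 = 2.11×10^9 J/m².
Total heat: Q = q × A = 2.11×10^9 × (11100 × 10⁶ m²) = 2.34×10^19 J.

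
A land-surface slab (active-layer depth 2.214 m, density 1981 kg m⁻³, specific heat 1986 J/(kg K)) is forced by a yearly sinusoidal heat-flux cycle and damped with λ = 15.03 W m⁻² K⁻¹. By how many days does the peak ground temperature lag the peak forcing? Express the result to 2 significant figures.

Areal heat capacity C = ρ c_p D = 1981 × 1986 × 2.214 = 8.71×10^6 J m⁻² K⁻¹.
ω = 2π / 3.15×10^7 s = 1.99×10^-7 s⁻¹.
Phase lag φ = arctan(Cω/λ) = arctan(1.74/15.03) = 0.115 rad.
Time lag = φ / ω = 0.115 / 1.99×10^-7 = 5.77×10^5 s = 6.68 days.

6.7 days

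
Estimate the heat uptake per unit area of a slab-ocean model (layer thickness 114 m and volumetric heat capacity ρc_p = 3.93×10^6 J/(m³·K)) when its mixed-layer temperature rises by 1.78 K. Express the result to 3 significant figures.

Areal heat capacity C = ρc_p × D = 3.93×10^6 × 114 = 4.48×10^8 J/(m²·K).
ΔQ = C ΔT = 4.48×10^8 × 1.78 = 7.97×10^8 J/m².

7.97×10^8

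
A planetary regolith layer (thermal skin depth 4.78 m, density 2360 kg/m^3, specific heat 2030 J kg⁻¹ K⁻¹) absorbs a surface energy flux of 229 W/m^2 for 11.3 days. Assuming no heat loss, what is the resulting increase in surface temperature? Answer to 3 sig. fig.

9.76 K

Areal heat capacity C = ρ c_p D = 2360 × 2030 × 4.78 = 2.29×10^7 J m⁻² K⁻¹.
Net heat input Q = F Δt = 229 × (11.3 days × 86400 s/day) = 2.24×10^8 J/m².
ΔT = Q / C = 2.24×10^8 / 2.29×10^7 = 9.76 K.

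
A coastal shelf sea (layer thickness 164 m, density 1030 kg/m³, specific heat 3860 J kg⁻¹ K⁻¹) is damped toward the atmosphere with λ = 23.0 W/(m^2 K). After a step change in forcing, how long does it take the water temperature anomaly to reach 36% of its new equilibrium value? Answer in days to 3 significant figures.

Areal heat capacity C = ρ c_p D = 1030 × 3860 × 164 = 6.52×10^8 J/(m²·K).
τ = C / λ = 6.52×10^8 / 23.0 = 2.83×10^7 s.
Fraction reached: 1 − e^(−t/τ) = 0.36 ⇒ t = −τ ln(1 − 0.36) = τ × 0.446.
t = 1.27×10^7 s = 146 days.

146 days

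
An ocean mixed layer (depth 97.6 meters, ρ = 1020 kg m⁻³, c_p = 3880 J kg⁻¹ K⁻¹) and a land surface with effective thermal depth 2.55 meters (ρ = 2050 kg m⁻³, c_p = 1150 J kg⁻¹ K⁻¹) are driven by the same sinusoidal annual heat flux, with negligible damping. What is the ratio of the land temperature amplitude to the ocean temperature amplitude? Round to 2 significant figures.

C_ocean = 1020 × 3880 × 97.6 = 3.86×10^8 J/(m²·K).
C_land = 2050 × 1150 × 2.55 = 6.01×10^6 J/(m²·K).
Undamped amplitude ∝ 1/C, so A_land/A_ocean = C_ocean/C_land = 64.3.

64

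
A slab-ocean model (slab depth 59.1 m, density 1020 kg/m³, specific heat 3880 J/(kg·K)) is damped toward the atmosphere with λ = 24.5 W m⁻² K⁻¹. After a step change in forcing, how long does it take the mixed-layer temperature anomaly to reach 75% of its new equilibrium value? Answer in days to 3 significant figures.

Areal heat capacity C = ρ c_p D = 1020 × 3880 × 59.1 = 2.34×10^8 J m⁻² K⁻¹.
τ = C / λ = 2.34×10^8 / 24.5 = 9.55×10^6 s.
Fraction reached: 1 − e^(−t/τ) = 0.75 ⇒ t = −τ ln(1 − 0.75) = τ × 1.39.
t = 1.32×10^7 s = 153 days.

153 days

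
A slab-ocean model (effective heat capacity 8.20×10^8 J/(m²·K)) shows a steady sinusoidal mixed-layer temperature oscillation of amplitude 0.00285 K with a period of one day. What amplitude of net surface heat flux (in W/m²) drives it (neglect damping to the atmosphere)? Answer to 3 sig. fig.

Areal heat capacity C = 8.20×10^8 J/(m²·K) (given).
ω = 2π / 86400 s = 7.27×10^-5 s⁻¹.
Cω = 8.20×10^8 × 7.27×10^-5 = 59600 W/(m²·K).
F₀ = A × Cω = 0.00285 × 59600 = 170 W/m².

170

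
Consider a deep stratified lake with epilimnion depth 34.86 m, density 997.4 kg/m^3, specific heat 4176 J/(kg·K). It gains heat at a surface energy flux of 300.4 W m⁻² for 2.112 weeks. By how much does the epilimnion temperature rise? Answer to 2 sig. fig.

2.6 K

Areal heat capacity C = ρ c_p D = 997.4 × 4176 × 34.86 = 1.45×10^8 J/(m^2 K).
Net heat input Q = F Δt = 300.4 × (2.112 weeks × 6.048×10^5 s/week) = 3.84×10^8 J/m².
ΔT = Q / C = 3.84×10^8 / 1.45×10^8 = 2.64 K.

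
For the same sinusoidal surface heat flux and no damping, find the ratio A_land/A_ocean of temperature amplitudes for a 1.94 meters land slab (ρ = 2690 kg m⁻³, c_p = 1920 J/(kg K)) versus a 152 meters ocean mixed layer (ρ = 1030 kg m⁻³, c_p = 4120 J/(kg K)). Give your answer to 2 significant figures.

C_ocean = 1030 × 4120 × 152 = 6.45×10^8 J/(m²·K).
C_land = 2690 × 1920 × 1.94 = 1.00×10^7 J/(m²·K).
Undamped amplitude ∝ 1/C, so A_land/A_ocean = C_ocean/C_land = 64.4.

64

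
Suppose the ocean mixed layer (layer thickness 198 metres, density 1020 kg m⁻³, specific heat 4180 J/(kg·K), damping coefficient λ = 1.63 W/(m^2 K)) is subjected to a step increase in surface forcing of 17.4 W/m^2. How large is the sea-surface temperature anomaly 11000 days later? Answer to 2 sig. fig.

9.0 K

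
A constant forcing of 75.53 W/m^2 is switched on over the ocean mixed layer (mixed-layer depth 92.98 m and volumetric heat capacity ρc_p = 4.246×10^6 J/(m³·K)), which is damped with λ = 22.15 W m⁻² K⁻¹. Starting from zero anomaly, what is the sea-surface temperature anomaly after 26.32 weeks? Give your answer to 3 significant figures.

2.01 K

Areal heat capacity C = ρc_p × D = 4.246×10^6 × 92.98 = 3.95×10^8 J/(m^2 K).
τ = C / λ = 3.95×10^8 / 22.15 = 1.78×10^7 s.
Equilibrium anomaly ΔT_eq = F / λ = 75.53 / 22.15 = 3.41 K.
t = 26.32 weeks = 1.59×10^7 s, so t/τ = 0.893.
ΔT(t) = ΔT_eq (1 − e^(−t/τ)) = 3.41 × (1 − e^−0.893) = 2.01 K.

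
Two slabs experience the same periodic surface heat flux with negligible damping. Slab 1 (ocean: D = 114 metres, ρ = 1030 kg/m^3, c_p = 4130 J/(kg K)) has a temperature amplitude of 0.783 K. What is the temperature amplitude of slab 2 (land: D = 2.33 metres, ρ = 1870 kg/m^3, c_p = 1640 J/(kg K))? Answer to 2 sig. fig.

C_ocean = 4.85×10^8 J/(m²·K); C_land = 7.15×10^6 J/(m²·K).
A ∝ 1/C ⇒ A_land = A_ocean × C_ocean/C_land = 0.783 × 67.9 = 53.1 K.

53 K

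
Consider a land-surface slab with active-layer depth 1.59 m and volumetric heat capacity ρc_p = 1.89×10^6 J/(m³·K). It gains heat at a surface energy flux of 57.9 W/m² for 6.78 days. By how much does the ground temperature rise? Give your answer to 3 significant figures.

Areal heat capacity C = ρc_p × D = 1.89×10^6 × 1.59 = 3.01×10^6 J/(m^2 K).
Net heat input Q = F Δt = 57.9 × (6.78 days × 86400 s/day) = 3.39×10^7 J/m².
ΔT = Q / C = 3.39×10^7 / 3.01×10^6 = 11.3 K.

11.3 K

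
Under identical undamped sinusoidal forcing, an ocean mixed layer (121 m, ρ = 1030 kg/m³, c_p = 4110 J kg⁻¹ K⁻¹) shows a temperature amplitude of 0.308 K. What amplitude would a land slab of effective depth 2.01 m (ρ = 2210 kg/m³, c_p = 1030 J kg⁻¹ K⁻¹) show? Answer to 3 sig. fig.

C_ocean = 5.12×10^8 J/(m²·K); C_land = 4.58×10^6 J/(m²·K).
A ∝ 1/C ⇒ A_land = A_ocean × C_ocean/C_land = 0.308 × 112 = 34.5 K.

34.5 K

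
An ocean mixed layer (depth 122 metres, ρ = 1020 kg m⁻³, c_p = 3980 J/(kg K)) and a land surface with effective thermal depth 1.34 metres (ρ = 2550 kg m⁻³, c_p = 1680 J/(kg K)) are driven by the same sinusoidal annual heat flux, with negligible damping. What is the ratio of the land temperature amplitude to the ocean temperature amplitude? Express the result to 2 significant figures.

C_ocean = 1020 × 3980 × 122 = 4.95×10^8 J/(m²·K).
C_land = 2550 × 1680 × 1.34 = 5.74×10^6 J/(m²·K).
Undamped amplitude ∝ 1/C, so A_land/A_ocean = C_ocean/C_land = 86.3.

86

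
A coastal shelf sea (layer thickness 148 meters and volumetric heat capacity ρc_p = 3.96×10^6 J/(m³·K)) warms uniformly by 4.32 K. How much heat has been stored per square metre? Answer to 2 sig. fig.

2.5×10^9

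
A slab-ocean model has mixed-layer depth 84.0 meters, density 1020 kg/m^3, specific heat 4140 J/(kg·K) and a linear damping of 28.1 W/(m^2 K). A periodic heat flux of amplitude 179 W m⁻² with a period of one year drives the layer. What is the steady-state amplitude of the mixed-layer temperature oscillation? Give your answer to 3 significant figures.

2.35 K

Areal heat capacity C = ρ c_p D = 1020 × 4140 × 84.0 = 3.55×10^8 J/(m²·K).
Angular frequency ω = 2π / T = 2π / 3.15×10^7 s = 1.99×10^-7 s⁻¹.
√((Cω)² + λ²) = √((70.7)² + 28.1²) = 76.1 W/(m²·K).
Amplitude A = F₀ / √((Cω)²+λ²) = 179 / 76.1 = 2.35 K.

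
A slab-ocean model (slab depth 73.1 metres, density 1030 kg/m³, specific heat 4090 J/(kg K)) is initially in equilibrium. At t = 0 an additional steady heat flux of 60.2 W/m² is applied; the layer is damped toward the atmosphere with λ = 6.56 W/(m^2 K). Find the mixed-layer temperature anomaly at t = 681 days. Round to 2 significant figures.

6.6 K

Areal heat capacity C = ρ c_p D = 1030 × 4090 × 73.1 = 3.08×10^8 J m⁻² K⁻¹.
τ = C / λ = 3.08×10^8 / 6.56 = 4.69×10^7 s.
Equilibrium anomaly ΔT_eq = F / λ = 60.2 / 6.56 = 9.18 K.
t = 681 days = 5.88×10^7 s, so t/τ = 1.25.
ΔT(t) = ΔT_eq (1 − e^(−t/τ)) = 9.18 × (1 − e^−1.25) = 6.56 K.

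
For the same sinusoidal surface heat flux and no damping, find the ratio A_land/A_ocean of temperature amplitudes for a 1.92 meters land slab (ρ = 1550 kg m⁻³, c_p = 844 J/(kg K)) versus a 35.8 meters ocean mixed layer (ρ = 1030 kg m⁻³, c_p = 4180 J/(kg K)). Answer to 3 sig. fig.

61.4

C_ocean = 1030 × 4180 × 35.8 = 1.54×10^8 J/(m²·K).
C_land = 1550 × 844 × 1.92 = 2.51×10^6 J/(m²·K).
Undamped amplitude ∝ 1/C, so A_land/A_ocean = C_ocean/C_land = 61.4.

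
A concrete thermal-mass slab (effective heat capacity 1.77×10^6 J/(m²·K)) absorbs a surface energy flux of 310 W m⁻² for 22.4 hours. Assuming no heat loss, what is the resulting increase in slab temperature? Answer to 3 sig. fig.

Areal heat capacity C = 1.77×10^6 J/(m²·K) (given).
Net heat input Q = F Δt = 310 × (22.4 hours × 3600 s/hour) = 2.50×10^7 J/m².
ΔT = Q / C = 2.50×10^7 / 1.77×10^6 = 14.1 K.

14.1 K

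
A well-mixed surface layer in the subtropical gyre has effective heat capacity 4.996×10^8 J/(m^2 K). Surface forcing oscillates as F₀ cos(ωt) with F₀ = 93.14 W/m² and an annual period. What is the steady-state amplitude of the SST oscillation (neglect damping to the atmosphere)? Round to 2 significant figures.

Areal heat capacity C = 4.996×10^8 J/(m^2 K) (given).
Angular frequency ω = 2π / T = 2π / 3.15×10^7 s = 1.99×10^-7 s⁻¹.
Cω = 5.00×10^8 × 1.99×10^-7 = 99.5 W/(m²·K).
Amplitude A = F₀ / (Cω) = 93.14 / 99.5 = 0.936 K.

0.94 K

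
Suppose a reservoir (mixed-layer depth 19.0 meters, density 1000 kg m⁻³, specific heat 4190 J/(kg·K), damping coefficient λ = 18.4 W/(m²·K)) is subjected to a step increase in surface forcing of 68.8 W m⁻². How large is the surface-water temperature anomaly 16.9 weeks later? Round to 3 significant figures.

3.39 K

Areal heat capacity C = ρ c_p D = 1000 × 4190 × 19.0 = 7.96×10^7 J/(m²·K).
τ = C / λ = 7.96×10^7 / 18.4 = 4.33×10^6 s.
Equilibrium anomaly ΔT_eq = F / λ = 68.8 / 18.4 = 3.74 K.
t = 16.9 weeks = 1.02×10^7 s, so t/τ = 2.36.
ΔT(t) = ΔT_eq (1 − e^(−t/τ)) = 3.74 × (1 − e^−2.36) = 3.39 K.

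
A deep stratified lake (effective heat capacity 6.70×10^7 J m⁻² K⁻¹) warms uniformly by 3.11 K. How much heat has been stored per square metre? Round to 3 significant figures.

Areal heat capacity C = 6.70×10^7 J m⁻² K⁻¹ (given).
ΔQ = C ΔT = 6.70×10^7 × 3.11 = 2.08×10^8 J/m².

2.08×10^8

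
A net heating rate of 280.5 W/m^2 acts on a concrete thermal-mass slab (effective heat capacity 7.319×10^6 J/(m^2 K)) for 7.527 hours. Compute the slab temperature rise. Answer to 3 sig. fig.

Areal heat capacity C = 7.319×10^6 J/(m^2 K) (given).
Net heat input Q = F Δt = 280.5 × (7.527 hours × 3600 s/hour) = 7.60×10^6 J/m².
ΔT = Q / C = 7.60×10^6 / 7.32×10^6 = 1.04 K.

1.04 K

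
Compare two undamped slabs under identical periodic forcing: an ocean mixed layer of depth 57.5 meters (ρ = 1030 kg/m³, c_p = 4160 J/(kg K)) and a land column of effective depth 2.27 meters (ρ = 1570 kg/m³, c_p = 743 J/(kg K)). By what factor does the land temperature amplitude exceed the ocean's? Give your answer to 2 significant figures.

93

C_ocean = 1030 × 4160 × 57.5 = 2.46×10^8 J/(m²·K).
C_land = 1570 × 743 × 2.27 = 2.65×10^6 J/(m²·K).
Undamped amplitude ∝ 1/C, so A_land/A_ocean = C_ocean/C_land = 93.0.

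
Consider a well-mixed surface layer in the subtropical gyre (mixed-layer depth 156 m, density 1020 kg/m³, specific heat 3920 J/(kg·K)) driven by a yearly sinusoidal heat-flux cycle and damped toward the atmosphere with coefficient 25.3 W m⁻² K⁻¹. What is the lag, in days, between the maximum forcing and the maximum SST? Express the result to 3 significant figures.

Areal heat capacity C = ρ c_p D = 1020 × 3920 × 156 = 6.24×10^8 J/(m²·K).
ω = 2π / 3.15×10^7 s = 1.99×10^-7 s⁻¹.
Phase lag φ = arctan(Cω/λ) = arctan(124/25.3) = 1.37 rad.
Time lag = φ / ω = 1.37 / 1.99×10^-7 = 6.88×10^6 s = 79.6 days.

79.6 days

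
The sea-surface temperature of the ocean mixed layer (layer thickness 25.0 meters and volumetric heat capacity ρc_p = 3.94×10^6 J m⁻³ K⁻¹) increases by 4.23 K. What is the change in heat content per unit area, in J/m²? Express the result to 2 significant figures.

4.2×10^8

Areal heat capacity C = ρc_p × D = 3.94×10^6 × 25.0 = 9.85×10^7 J m⁻² K⁻¹.
ΔQ = C ΔT = 9.85×10^7 × 4.23 = 4.17×10^8 J/m².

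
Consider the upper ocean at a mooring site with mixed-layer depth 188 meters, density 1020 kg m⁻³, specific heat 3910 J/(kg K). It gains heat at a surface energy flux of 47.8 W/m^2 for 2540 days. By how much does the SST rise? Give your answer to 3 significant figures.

Areal heat capacity C = ρ c_p D = 1020 × 3910 × 188 = 7.50×10^8 J/(m²·K).
Net heat input Q = F Δt = 47.8 × (2540 days × 86400 s/day) = 1.05×10^10 J/m².
ΔT = Q / C = 1.05×10^10 / 7.50×10^8 = 14.0 K.

14.0 K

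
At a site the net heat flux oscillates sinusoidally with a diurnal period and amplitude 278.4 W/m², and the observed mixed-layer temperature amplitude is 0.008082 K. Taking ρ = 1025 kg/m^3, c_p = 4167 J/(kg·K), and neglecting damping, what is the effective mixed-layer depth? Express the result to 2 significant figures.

ω = 2π / 86400 s = 7.27×10^-5 s⁻¹.
Required C = F₀ / (A ω) = 278.4 / (0.008082 × 7.27×10^-5) = 4.74×10^8 J/(m²·K).
D = C / (ρ c_p) = 4.74×10^8 / (1025 × 4167) = 111 m.

110 m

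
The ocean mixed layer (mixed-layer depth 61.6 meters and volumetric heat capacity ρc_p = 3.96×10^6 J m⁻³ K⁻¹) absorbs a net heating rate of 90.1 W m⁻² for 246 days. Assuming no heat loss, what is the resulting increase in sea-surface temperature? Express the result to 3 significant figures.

Areal heat capacity C = ρc_p × D = 3.96×10^6 × 61.6 = 2.44×10^8 J/(m²·K).
Net heat input Q = F Δt = 90.1 × (246 days × 86400 s/day) = 1.92×10^9 J/m².
ΔT = Q / C = 1.92×10^9 / 2.44×10^8 = 7.85 K.

7.85 K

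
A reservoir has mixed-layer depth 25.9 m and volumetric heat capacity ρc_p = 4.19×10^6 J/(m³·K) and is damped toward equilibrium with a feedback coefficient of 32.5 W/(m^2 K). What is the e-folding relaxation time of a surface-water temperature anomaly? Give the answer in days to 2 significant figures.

39 days

Areal heat capacity C = ρc_p × D = 4.19×10^6 × 25.9 = 1.09×10^8 J/(m²·K).
Relaxation time τ = C / λ = 1.09×10^8 / 32.5 = 3.34×10^6 s.
In days: 3.34×10^6 s / (86400 s/day) = 38.6 days.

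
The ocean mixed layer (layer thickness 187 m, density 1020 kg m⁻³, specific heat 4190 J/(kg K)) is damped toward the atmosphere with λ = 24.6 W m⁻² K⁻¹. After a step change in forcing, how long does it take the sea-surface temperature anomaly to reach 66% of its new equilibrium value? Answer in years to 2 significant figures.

Areal heat capacity C = ρ c_p D = 1020 × 4190 × 187 = 7.99×10^8 J m⁻² K⁻¹.
τ = C / λ = 7.99×10^8 / 24.6 = 3.25×10^7 s.
Fraction reached: 1 − e^(−t/τ) = 0.66 ⇒ t = −τ ln(1 − 0.66) = τ × 1.08.
t = 3.50×10^7 s = 1.11 years.

1.1 years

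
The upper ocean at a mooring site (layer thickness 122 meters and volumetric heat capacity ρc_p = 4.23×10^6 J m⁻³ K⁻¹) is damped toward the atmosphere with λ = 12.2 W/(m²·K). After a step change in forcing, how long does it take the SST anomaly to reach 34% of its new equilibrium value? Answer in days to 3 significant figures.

Areal heat capacity C = ρc_p × D = 4.23×10^6 × 122 = 5.16×10^8 J/(m²·K).
τ = C / λ = 5.16×10^8 / 12.2 = 4.23×10^7 s.
Fraction reached: 1 − e^(−t/τ) = 0.34 ⇒ t = −τ ln(1 − 0.34) = τ × 0.416.
t = 1.76×10^7 s = 203 days.

203 days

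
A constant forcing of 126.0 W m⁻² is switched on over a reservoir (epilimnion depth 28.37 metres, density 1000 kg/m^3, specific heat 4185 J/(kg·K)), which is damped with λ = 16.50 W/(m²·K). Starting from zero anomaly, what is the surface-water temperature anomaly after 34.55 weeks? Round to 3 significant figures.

7.22 K

Areal heat capacity C = ρ c_p D = 1000 × 4185 × 28.37 = 1.19×10^8 J/(m^2 K).
τ = C / λ = 1.19×10^8 / 16.50 = 7.20×10^6 s.
Equilibrium anomaly ΔT_eq = F / λ = 126.0 / 16.50 = 7.64 K.
t = 34.55 weeks = 2.09×10^7 s, so t/τ = 2.90.
ΔT(t) = ΔT_eq (1 − e^(−t/τ)) = 7.64 × (1 − e^−2.90) = 7.22 K.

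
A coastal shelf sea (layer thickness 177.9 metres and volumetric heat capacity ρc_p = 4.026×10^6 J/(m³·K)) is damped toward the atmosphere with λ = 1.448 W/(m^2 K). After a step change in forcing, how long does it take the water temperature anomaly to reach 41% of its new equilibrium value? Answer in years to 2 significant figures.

Areal heat capacity C = ρc_p × D = 4.026×10^6 × 177.9 = 7.16×10^8 J/(m^2 K).
τ = C / λ = 7.16×10^8 / 1.448 = 4.95×10^8 s.
Fraction reached: 1 − e^(−t/τ) = 0.41 ⇒ t = −τ ln(1 − 0.41) = τ × 0.528.
t = 2.61×10^8 s = 8.27 years.

8.3 years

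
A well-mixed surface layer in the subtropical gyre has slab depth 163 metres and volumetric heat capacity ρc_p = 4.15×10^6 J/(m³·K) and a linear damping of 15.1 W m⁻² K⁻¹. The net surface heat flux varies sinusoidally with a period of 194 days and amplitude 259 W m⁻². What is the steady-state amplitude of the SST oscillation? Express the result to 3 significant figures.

1.02 K

Areal heat capacity C = ρc_p × D = 4.15×10^6 × 163 = 6.76×10^8 J/(m^2 K).
Angular frequency ω = 2π / T = 2π / 1.68×10^7 s = 3.75×10^-7 s⁻¹.
√((Cω)² + λ²) = √((254)² + 15.1²) = 254 W/(m²·K).
Amplitude A = F₀ / √((Cω)²+λ²) = 259 / 254 = 1.02 K.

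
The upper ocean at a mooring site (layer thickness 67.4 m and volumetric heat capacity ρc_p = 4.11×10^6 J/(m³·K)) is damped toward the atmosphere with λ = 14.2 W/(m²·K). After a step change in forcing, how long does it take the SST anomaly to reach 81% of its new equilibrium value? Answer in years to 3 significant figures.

1.03 years

Areal heat capacity C = ρc_p × D = 4.11×10^6 × 67.4 = 2.77×10^8 J/(m^2 K).
τ = C / λ = 2.77×10^8 / 14.2 = 1.95×10^7 s.
Fraction reached: 1 − e^(−t/τ) = 0.81 ⇒ t = −τ ln(1 − 0.81) = τ × 1.66.
t = 3.24×10^7 s = 1.03 years.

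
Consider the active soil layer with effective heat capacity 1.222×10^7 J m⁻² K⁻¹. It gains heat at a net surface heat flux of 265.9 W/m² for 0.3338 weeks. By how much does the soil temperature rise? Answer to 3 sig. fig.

Areal heat capacity C = 1.222×10^7 J m⁻² K⁻¹ (given).
Net heat input Q = F Δt = 265.9 × (0.3338 weeks × 6.048×10^5 s/week) = 5.37×10^7 J/m².
ΔT = Q / C = 5.37×10^7 / 1.22×10^7 = 4.39 K.

4.39 K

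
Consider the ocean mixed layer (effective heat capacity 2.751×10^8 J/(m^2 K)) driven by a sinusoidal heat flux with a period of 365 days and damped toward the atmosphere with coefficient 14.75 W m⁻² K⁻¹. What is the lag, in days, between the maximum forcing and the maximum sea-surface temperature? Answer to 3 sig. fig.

Areal heat capacity C = 2.751×10^8 J/(m^2 K) (given).
ω = 2π / 3.15×10^7 s = 1.99×10^-7 s⁻¹.
Phase lag φ = arctan(Cω/λ) = arctan(54.8/14.75) = 1.31 rad.
Time lag = φ / ω = 1.31 / 1.99×10^-7 = 6.56×10^6 s = 76.0 days.

76.0 days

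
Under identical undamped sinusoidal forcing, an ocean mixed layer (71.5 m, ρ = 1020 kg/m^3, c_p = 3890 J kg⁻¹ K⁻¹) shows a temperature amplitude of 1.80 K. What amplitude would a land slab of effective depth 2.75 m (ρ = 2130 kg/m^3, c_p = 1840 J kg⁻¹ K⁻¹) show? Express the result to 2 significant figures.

C_ocean = 2.84×10^8 J/(m²·K); C_land = 1.08×10^7 J/(m²·K).
A ∝ 1/C ⇒ A_land = A_ocean × C_ocean/C_land = 1.80 × 26.3 = 47.4 K.

47 K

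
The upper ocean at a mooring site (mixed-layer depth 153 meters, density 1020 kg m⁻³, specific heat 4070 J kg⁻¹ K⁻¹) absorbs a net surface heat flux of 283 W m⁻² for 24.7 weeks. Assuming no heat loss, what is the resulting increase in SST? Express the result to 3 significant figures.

Areal heat capacity C = ρ c_p D = 1020 × 4070 × 153 = 6.35×10^8 J/(m^2 K).
Net heat input Q = F Δt = 283 × (24.7 weeks × 6.048×10^5 s/week) = 4.23×10^9 J/m².
ΔT = Q / C = 4.23×10^9 / 6.35×10^8 = 6.66 K.

6.66 K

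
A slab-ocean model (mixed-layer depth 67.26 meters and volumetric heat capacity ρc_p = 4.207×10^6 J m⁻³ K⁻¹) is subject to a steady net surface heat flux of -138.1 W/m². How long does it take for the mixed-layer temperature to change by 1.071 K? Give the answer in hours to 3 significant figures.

610 hours

Areal heat capacity C = ρc_p × D = 4.207×10^6 × 67.26 = 2.83×10^8 J m⁻² K⁻¹.
Time required: Δt = C ΔT / F = 2.83×10^8 × -1.071 / -138.1 = 2.19×10^6 s.
In hours: 2.19×10^6 s / (3600 s/hour) = 610 hours.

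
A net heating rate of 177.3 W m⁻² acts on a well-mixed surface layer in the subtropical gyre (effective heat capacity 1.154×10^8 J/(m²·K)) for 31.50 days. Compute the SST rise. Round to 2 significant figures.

Areal heat capacity C = 1.154×10^8 J/(m²·K) (given).
Net heat input Q = F Δt = 177.3 × (31.50 days × 86400 s/day) = 4.83×10^8 J/m².
ΔT = Q / C = 4.83×10^8 / 1.15×10^8 = 4.18 K.

4.2 K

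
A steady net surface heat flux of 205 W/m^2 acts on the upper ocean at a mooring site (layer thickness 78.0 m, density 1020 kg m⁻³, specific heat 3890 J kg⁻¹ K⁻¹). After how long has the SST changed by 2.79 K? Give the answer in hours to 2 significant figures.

1200 hours

Areal heat capacity C = ρ c_p D = 1020 × 3890 × 78.0 = 3.09×10^8 J/(m²·K).
Time required: Δt = C ΔT / F = 3.09×10^8 × 2.79 / 205 = 4.21×10^6 s.
In hours: 4.21×10^6 s / (3600 s/hour) = 1170 hours.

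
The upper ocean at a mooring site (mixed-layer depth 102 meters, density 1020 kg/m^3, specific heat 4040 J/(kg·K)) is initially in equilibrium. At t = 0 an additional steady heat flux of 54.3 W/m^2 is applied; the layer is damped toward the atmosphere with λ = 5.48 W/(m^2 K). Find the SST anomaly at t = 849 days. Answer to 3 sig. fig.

6.10 K

Areal heat capacity C = ρ c_p D = 1020 × 4040 × 102 = 4.20×10^8 J m⁻² K⁻¹.
τ = C / λ = 4.20×10^8 / 5.48 = 7.67×10^7 s.
Equilibrium anomaly ΔT_eq = F / λ = 54.3 / 5.48 = 9.91 K.
t = 849 days = 7.34×10^7 s, so t/τ = 0.956.
ΔT(t) = ΔT_eq (1 − e^(−t/τ)) = 9.91 × (1 − e^−0.956) = 6.10 K.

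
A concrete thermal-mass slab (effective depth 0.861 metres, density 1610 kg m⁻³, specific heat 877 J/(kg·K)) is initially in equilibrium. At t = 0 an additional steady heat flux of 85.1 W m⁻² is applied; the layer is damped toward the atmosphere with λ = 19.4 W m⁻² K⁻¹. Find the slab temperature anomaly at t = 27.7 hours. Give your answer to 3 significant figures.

Areal heat capacity C = ρ c_p D = 1610 × 877 × 0.861 = 1.22×10^6 J/(m²·K).
τ = C / λ = 1.22×10^6 / 19.4 = 62700 s.
Equilibrium anomaly ΔT_eq = F / λ = 85.1 / 19.4 = 4.39 K.
t = 27.7 hours = 99700 s, so t/τ = 1.59.
ΔT(t) = ΔT_eq (1 − e^(−t/τ)) = 4.39 × (1 − e^−1.59) = 3.49 K.

3.49 K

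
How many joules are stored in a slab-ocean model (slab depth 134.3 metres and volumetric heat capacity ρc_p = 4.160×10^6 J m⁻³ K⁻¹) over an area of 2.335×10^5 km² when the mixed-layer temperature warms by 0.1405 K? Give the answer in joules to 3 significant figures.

Areal heat capacity C = ρc_p × D = 4.160×10^6 × 134.3 = 5.59×10^8 J/(m²·K).
Heat per unit area: q = C ΔT = 5.59×10^8 × 0.1405 = 7.85×10^7 J/m².
Total heat: Q = q × A = 7.85×10^7 × (2.335×10^5 × 10⁶ m²) = 1.83×10^19 J.

1.83×10^19 J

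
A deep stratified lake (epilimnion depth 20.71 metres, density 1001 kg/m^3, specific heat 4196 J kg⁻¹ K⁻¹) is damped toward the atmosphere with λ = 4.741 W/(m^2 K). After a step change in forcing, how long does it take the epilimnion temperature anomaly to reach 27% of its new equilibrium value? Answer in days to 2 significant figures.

Areal heat capacity C = ρ c_p D = 1001 × 4196 × 20.71 = 8.70×10^7 J m⁻² K⁻¹.
τ = C / λ = 8.70×10^7 / 4.741 = 1.83×10^7 s.
Fraction reached: 1 − e^(−t/τ) = 0.27 ⇒ t = −τ ln(1 − 0.27) = τ × 0.315.
t = 5.77×10^6 s = 66.8 days.

67 days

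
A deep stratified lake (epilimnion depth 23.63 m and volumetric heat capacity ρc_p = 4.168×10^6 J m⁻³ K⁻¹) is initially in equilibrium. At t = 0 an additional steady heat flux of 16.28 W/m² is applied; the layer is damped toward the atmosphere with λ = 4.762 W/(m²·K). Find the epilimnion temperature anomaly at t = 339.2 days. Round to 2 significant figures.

2.6 K

Areal heat capacity C = ρc_p × D = 4.168×10^6 × 23.63 = 9.85×10^7 J/(m²·K).
τ = C / λ = 9.85×10^7 / 4.762 = 2.07×10^7 s.
Equilibrium anomaly ΔT_eq = F / λ = 16.28 / 4.762 = 3.42 K.
t = 339.2 days = 2.93×10^7 s, so t/τ = 1.42.
ΔT(t) = ΔT_eq (1 − e^(−t/τ)) = 3.42 × (1 − e^−1.42) = 2.59 K.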